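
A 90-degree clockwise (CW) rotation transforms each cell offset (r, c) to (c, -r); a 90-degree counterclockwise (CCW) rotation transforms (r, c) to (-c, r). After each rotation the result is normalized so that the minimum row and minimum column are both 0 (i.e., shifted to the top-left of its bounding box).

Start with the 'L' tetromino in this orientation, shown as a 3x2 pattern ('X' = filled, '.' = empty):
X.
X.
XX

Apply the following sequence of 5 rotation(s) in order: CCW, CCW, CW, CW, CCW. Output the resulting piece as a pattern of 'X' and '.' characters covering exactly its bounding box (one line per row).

Answer: ..X
XXX

Derivation:
Start:
X.
X.
XX
After rotation 1 (CCW):
..X
XXX
After rotation 2 (CCW):
XX
.X
.X
After rotation 3 (CW):
..X
XXX
After rotation 4 (CW):
X.
X.
XX
After rotation 5 (CCW):
..X
XXX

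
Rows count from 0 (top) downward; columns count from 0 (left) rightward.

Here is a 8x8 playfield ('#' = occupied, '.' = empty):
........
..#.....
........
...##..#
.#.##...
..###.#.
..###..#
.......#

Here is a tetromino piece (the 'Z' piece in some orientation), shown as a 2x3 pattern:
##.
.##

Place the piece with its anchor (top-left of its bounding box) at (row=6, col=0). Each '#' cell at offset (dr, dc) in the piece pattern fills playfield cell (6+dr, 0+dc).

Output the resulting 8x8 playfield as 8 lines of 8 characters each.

Answer: ........
..#.....
........
...##..#
.#.##...
..###.#.
#####..#
.##....#

Derivation:
Fill (6+0,0+0) = (6,0)
Fill (6+0,0+1) = (6,1)
Fill (6+1,0+1) = (7,1)
Fill (6+1,0+2) = (7,2)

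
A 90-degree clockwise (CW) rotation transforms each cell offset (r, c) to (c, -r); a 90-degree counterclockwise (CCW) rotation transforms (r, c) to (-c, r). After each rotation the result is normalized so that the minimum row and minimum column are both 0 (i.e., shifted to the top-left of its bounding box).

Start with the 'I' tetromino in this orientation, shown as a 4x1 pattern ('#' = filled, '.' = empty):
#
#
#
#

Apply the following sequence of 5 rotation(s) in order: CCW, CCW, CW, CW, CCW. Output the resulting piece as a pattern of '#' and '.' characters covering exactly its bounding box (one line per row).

Answer: ####

Derivation:
Start:
#
#
#
#
After rotation 1 (CCW):
####
After rotation 2 (CCW):
#
#
#
#
After rotation 3 (CW):
####
After rotation 4 (CW):
#
#
#
#
After rotation 5 (CCW):
####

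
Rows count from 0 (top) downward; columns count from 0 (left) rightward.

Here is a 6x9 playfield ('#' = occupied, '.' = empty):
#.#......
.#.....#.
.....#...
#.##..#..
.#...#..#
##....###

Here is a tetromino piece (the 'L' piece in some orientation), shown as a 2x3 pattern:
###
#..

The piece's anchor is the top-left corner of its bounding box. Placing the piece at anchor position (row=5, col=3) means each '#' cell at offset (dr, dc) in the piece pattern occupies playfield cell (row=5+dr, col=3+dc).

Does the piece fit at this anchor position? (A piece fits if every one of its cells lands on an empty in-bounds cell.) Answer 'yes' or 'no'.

Answer: no

Derivation:
Check each piece cell at anchor (5, 3):
  offset (0,0) -> (5,3): empty -> OK
  offset (0,1) -> (5,4): empty -> OK
  offset (0,2) -> (5,5): empty -> OK
  offset (1,0) -> (6,3): out of bounds -> FAIL
All cells valid: no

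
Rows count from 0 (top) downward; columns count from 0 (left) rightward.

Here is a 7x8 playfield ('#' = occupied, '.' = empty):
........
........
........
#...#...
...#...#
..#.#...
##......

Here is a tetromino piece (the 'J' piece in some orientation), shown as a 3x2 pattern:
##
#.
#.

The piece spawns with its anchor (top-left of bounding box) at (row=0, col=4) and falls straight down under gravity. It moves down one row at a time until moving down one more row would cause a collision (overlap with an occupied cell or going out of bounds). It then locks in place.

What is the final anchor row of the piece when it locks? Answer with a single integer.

Answer: 0

Derivation:
Spawn at (row=0, col=4). Try each row:
  row 0: fits
  row 1: blocked -> lock at row 0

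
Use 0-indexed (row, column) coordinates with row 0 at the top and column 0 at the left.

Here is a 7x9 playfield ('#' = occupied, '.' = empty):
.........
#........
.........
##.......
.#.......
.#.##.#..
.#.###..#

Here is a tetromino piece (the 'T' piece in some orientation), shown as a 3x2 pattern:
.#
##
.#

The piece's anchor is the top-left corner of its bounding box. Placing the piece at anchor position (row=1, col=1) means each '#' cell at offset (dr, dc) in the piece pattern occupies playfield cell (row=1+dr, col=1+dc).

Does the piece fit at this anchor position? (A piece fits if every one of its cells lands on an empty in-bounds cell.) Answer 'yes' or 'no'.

Answer: yes

Derivation:
Check each piece cell at anchor (1, 1):
  offset (0,1) -> (1,2): empty -> OK
  offset (1,0) -> (2,1): empty -> OK
  offset (1,1) -> (2,2): empty -> OK
  offset (2,1) -> (3,2): empty -> OK
All cells valid: yes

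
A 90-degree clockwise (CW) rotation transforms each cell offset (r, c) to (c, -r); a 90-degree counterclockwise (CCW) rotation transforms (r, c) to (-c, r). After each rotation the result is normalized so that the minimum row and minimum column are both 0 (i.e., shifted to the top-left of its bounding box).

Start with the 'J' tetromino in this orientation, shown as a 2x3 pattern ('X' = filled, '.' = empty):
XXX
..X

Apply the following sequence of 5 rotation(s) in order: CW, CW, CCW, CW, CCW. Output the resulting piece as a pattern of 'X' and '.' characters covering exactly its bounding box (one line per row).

Start:
XXX
..X
After rotation 1 (CW):
.X
.X
XX
After rotation 2 (CW):
X..
XXX
After rotation 3 (CCW):
.X
.X
XX
After rotation 4 (CW):
X..
XXX
After rotation 5 (CCW):
.X
.X
XX

Answer: .X
.X
XX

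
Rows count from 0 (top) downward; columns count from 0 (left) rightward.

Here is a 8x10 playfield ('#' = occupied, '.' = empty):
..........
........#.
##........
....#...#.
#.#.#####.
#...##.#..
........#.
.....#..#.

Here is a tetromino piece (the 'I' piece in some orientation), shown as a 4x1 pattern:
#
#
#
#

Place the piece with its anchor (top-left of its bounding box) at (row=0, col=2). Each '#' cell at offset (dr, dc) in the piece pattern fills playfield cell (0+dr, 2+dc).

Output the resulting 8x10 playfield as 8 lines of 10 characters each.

Fill (0+0,2+0) = (0,2)
Fill (0+1,2+0) = (1,2)
Fill (0+2,2+0) = (2,2)
Fill (0+3,2+0) = (3,2)

Answer: ..#.......
..#.....#.
###.......
..#.#...#.
#.#.#####.
#...##.#..
........#.
.....#..#.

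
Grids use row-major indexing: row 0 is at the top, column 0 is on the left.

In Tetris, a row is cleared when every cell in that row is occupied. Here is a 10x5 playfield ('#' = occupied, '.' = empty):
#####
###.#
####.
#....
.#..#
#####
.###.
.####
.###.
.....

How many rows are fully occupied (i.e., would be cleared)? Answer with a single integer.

Check each row:
  row 0: 0 empty cells -> FULL (clear)
  row 1: 1 empty cell -> not full
  row 2: 1 empty cell -> not full
  row 3: 4 empty cells -> not full
  row 4: 3 empty cells -> not full
  row 5: 0 empty cells -> FULL (clear)
  row 6: 2 empty cells -> not full
  row 7: 1 empty cell -> not full
  row 8: 2 empty cells -> not full
  row 9: 5 empty cells -> not full
Total rows cleared: 2

Answer: 2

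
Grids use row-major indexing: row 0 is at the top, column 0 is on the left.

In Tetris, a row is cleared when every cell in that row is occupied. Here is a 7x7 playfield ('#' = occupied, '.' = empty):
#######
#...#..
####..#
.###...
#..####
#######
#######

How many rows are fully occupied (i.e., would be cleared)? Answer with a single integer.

Check each row:
  row 0: 0 empty cells -> FULL (clear)
  row 1: 5 empty cells -> not full
  row 2: 2 empty cells -> not full
  row 3: 4 empty cells -> not full
  row 4: 2 empty cells -> not full
  row 5: 0 empty cells -> FULL (clear)
  row 6: 0 empty cells -> FULL (clear)
Total rows cleared: 3

Answer: 3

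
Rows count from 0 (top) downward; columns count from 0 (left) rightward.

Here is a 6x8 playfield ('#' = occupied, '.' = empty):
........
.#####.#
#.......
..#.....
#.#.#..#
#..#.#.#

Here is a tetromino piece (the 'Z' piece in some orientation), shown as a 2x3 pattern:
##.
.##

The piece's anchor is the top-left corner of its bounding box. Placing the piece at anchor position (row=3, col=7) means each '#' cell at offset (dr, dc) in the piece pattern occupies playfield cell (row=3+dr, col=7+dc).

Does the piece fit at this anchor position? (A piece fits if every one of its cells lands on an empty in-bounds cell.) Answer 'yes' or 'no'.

Answer: no

Derivation:
Check each piece cell at anchor (3, 7):
  offset (0,0) -> (3,7): empty -> OK
  offset (0,1) -> (3,8): out of bounds -> FAIL
  offset (1,1) -> (4,8): out of bounds -> FAIL
  offset (1,2) -> (4,9): out of bounds -> FAIL
All cells valid: no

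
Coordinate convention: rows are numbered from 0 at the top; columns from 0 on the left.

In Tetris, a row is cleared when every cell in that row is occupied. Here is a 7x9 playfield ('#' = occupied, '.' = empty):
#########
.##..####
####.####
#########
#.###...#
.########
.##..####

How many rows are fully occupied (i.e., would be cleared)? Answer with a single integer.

Answer: 2

Derivation:
Check each row:
  row 0: 0 empty cells -> FULL (clear)
  row 1: 3 empty cells -> not full
  row 2: 1 empty cell -> not full
  row 3: 0 empty cells -> FULL (clear)
  row 4: 4 empty cells -> not full
  row 5: 1 empty cell -> not full
  row 6: 3 empty cells -> not full
Total rows cleared: 2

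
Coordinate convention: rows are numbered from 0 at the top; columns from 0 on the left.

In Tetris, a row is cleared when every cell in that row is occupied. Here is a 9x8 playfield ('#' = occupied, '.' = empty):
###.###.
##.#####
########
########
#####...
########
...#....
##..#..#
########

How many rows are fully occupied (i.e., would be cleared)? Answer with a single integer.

Answer: 4

Derivation:
Check each row:
  row 0: 2 empty cells -> not full
  row 1: 1 empty cell -> not full
  row 2: 0 empty cells -> FULL (clear)
  row 3: 0 empty cells -> FULL (clear)
  row 4: 3 empty cells -> not full
  row 5: 0 empty cells -> FULL (clear)
  row 6: 7 empty cells -> not full
  row 7: 4 empty cells -> not full
  row 8: 0 empty cells -> FULL (clear)
Total rows cleared: 4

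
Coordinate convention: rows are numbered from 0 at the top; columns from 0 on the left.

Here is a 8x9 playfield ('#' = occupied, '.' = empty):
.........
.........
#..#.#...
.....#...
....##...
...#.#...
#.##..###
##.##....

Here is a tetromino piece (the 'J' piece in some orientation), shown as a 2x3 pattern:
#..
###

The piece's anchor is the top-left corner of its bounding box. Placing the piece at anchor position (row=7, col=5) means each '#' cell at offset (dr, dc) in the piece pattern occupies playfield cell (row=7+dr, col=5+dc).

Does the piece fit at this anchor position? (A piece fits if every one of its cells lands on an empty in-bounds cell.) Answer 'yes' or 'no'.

Answer: no

Derivation:
Check each piece cell at anchor (7, 5):
  offset (0,0) -> (7,5): empty -> OK
  offset (1,0) -> (8,5): out of bounds -> FAIL
  offset (1,1) -> (8,6): out of bounds -> FAIL
  offset (1,2) -> (8,7): out of bounds -> FAIL
All cells valid: no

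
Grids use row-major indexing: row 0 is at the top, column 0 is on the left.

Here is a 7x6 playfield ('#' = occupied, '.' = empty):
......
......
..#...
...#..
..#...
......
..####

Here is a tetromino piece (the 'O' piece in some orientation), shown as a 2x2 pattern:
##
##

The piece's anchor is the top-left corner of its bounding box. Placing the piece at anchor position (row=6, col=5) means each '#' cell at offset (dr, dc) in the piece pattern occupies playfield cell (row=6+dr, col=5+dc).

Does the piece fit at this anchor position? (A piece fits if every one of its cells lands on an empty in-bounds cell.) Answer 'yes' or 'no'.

Check each piece cell at anchor (6, 5):
  offset (0,0) -> (6,5): occupied ('#') -> FAIL
  offset (0,1) -> (6,6): out of bounds -> FAIL
  offset (1,0) -> (7,5): out of bounds -> FAIL
  offset (1,1) -> (7,6): out of bounds -> FAIL
All cells valid: no

Answer: no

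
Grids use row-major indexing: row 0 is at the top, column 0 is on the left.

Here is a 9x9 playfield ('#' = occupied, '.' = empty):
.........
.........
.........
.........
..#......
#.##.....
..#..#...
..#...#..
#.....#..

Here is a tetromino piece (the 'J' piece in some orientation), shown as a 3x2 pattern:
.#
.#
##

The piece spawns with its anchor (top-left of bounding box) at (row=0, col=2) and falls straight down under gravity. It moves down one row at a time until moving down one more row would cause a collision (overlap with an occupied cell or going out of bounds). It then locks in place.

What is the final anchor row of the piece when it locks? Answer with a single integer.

Spawn at (row=0, col=2). Try each row:
  row 0: fits
  row 1: fits
  row 2: blocked -> lock at row 1

Answer: 1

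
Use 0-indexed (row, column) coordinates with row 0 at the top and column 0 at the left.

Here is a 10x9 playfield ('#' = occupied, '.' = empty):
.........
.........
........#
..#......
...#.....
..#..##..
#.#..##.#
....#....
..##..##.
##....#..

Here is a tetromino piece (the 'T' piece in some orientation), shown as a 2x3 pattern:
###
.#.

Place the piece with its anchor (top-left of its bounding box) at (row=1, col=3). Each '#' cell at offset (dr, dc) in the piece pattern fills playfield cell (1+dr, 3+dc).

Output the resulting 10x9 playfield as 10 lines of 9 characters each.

Fill (1+0,3+0) = (1,3)
Fill (1+0,3+1) = (1,4)
Fill (1+0,3+2) = (1,5)
Fill (1+1,3+1) = (2,4)

Answer: .........
...###...
....#...#
..#......
...#.....
..#..##..
#.#..##.#
....#....
..##..##.
##....#..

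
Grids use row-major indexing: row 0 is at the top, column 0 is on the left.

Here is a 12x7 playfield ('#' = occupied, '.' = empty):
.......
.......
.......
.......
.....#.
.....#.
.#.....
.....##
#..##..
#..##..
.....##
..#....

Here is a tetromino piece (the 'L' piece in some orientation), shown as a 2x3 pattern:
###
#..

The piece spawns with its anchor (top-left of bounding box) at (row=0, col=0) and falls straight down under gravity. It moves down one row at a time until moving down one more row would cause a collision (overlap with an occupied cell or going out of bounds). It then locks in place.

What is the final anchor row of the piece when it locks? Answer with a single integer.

Answer: 5

Derivation:
Spawn at (row=0, col=0). Try each row:
  row 0: fits
  row 1: fits
  row 2: fits
  row 3: fits
  row 4: fits
  row 5: fits
  row 6: blocked -> lock at row 5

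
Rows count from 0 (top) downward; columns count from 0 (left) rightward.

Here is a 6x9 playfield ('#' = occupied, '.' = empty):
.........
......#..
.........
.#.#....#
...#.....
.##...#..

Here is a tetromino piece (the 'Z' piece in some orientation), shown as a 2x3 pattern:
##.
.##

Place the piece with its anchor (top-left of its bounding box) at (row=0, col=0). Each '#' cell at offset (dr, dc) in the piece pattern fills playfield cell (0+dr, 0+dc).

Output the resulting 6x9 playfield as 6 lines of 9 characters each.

Answer: ##.......
.##...#..
.........
.#.#....#
...#.....
.##...#..

Derivation:
Fill (0+0,0+0) = (0,0)
Fill (0+0,0+1) = (0,1)
Fill (0+1,0+1) = (1,1)
Fill (0+1,0+2) = (1,2)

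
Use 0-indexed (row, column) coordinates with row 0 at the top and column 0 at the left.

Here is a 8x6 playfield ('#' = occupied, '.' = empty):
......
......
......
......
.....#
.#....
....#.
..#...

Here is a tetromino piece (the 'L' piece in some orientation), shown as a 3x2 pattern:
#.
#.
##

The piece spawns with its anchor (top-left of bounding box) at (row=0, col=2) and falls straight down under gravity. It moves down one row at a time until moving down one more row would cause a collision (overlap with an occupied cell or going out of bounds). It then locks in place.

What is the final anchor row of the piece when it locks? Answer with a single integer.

Spawn at (row=0, col=2). Try each row:
  row 0: fits
  row 1: fits
  row 2: fits
  row 3: fits
  row 4: fits
  row 5: blocked -> lock at row 4

Answer: 4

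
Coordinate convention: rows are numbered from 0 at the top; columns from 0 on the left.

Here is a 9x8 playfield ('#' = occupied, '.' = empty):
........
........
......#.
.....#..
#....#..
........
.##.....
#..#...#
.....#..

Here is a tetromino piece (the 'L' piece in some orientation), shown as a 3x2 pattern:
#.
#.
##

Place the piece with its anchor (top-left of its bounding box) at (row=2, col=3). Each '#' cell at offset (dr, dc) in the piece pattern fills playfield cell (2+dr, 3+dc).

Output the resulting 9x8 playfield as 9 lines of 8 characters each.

Fill (2+0,3+0) = (2,3)
Fill (2+1,3+0) = (3,3)
Fill (2+2,3+0) = (4,3)
Fill (2+2,3+1) = (4,4)

Answer: ........
........
...#..#.
...#.#..
#..###..
........
.##.....
#..#...#
.....#..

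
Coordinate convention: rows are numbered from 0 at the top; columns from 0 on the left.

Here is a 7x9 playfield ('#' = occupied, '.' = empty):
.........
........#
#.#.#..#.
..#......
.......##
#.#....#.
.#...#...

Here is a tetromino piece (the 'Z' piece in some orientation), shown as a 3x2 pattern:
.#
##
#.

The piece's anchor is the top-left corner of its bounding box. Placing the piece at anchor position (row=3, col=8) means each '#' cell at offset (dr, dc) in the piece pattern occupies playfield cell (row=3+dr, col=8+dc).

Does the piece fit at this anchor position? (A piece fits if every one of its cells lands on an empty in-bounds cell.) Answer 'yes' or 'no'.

Check each piece cell at anchor (3, 8):
  offset (0,1) -> (3,9): out of bounds -> FAIL
  offset (1,0) -> (4,8): occupied ('#') -> FAIL
  offset (1,1) -> (4,9): out of bounds -> FAIL
  offset (2,0) -> (5,8): empty -> OK
All cells valid: no

Answer: no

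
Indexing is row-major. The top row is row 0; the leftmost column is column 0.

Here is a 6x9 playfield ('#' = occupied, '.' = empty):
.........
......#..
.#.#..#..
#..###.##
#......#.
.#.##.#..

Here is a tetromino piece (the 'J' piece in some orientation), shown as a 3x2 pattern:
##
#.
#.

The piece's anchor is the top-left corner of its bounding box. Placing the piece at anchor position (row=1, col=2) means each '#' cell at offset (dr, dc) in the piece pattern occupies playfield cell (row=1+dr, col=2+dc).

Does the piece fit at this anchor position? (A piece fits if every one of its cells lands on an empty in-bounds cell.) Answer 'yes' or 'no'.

Answer: yes

Derivation:
Check each piece cell at anchor (1, 2):
  offset (0,0) -> (1,2): empty -> OK
  offset (0,1) -> (1,3): empty -> OK
  offset (1,0) -> (2,2): empty -> OK
  offset (2,0) -> (3,2): empty -> OK
All cells valid: yes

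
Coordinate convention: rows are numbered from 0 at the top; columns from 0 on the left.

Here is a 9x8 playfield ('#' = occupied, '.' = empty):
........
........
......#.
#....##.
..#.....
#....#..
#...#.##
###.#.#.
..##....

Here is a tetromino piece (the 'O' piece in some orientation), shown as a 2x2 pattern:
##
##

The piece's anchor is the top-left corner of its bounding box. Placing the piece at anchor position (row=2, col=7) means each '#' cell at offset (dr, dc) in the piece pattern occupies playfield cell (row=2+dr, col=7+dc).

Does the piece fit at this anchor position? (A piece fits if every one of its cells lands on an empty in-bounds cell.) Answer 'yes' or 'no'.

Answer: no

Derivation:
Check each piece cell at anchor (2, 7):
  offset (0,0) -> (2,7): empty -> OK
  offset (0,1) -> (2,8): out of bounds -> FAIL
  offset (1,0) -> (3,7): empty -> OK
  offset (1,1) -> (3,8): out of bounds -> FAIL
All cells valid: no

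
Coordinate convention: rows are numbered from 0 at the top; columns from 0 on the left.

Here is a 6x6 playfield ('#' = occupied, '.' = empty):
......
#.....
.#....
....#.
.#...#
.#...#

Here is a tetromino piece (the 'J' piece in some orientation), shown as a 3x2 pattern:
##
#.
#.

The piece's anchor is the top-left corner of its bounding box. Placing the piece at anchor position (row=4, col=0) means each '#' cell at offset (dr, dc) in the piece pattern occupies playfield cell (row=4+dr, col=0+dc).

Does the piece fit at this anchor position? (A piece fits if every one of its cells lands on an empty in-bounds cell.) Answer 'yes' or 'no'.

Check each piece cell at anchor (4, 0):
  offset (0,0) -> (4,0): empty -> OK
  offset (0,1) -> (4,1): occupied ('#') -> FAIL
  offset (1,0) -> (5,0): empty -> OK
  offset (2,0) -> (6,0): out of bounds -> FAIL
All cells valid: no

Answer: no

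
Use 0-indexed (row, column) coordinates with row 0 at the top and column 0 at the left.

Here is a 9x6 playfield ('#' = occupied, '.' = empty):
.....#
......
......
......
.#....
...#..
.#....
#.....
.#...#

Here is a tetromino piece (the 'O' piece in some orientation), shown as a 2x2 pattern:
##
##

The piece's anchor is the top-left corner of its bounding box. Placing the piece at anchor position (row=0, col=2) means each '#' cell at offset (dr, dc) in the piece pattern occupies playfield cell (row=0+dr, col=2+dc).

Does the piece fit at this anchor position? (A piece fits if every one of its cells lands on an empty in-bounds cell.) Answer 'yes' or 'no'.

Check each piece cell at anchor (0, 2):
  offset (0,0) -> (0,2): empty -> OK
  offset (0,1) -> (0,3): empty -> OK
  offset (1,0) -> (1,2): empty -> OK
  offset (1,1) -> (1,3): empty -> OK
All cells valid: yes

Answer: yes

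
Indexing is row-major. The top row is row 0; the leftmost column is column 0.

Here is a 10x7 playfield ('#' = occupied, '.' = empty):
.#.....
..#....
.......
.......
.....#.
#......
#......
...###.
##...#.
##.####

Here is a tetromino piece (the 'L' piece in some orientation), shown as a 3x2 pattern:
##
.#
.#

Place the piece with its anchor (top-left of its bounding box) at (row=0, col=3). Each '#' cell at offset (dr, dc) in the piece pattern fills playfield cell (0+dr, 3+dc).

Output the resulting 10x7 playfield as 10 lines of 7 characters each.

Fill (0+0,3+0) = (0,3)
Fill (0+0,3+1) = (0,4)
Fill (0+1,3+1) = (1,4)
Fill (0+2,3+1) = (2,4)

Answer: .#.##..
..#.#..
....#..
.......
.....#.
#......
#......
...###.
##...#.
##.####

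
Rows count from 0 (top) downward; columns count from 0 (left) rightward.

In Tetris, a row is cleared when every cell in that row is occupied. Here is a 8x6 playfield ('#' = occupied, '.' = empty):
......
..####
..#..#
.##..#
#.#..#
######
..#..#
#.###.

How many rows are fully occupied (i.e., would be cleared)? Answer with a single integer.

Answer: 1

Derivation:
Check each row:
  row 0: 6 empty cells -> not full
  row 1: 2 empty cells -> not full
  row 2: 4 empty cells -> not full
  row 3: 3 empty cells -> not full
  row 4: 3 empty cells -> not full
  row 5: 0 empty cells -> FULL (clear)
  row 6: 4 empty cells -> not full
  row 7: 2 empty cells -> not full
Total rows cleared: 1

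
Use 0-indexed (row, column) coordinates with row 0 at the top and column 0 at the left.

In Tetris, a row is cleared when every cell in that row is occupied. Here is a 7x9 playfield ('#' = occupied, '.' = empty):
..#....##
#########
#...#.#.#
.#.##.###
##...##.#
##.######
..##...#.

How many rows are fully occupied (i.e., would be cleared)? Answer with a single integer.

Answer: 1

Derivation:
Check each row:
  row 0: 6 empty cells -> not full
  row 1: 0 empty cells -> FULL (clear)
  row 2: 5 empty cells -> not full
  row 3: 3 empty cells -> not full
  row 4: 4 empty cells -> not full
  row 5: 1 empty cell -> not full
  row 6: 6 empty cells -> not full
Total rows cleared: 1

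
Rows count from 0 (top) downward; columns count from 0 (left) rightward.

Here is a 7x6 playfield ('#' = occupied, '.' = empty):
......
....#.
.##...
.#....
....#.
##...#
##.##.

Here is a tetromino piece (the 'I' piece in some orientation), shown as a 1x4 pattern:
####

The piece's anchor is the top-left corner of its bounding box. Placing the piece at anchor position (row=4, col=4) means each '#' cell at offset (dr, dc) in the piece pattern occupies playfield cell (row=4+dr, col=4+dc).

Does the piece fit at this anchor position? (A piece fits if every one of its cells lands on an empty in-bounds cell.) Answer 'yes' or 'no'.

Check each piece cell at anchor (4, 4):
  offset (0,0) -> (4,4): occupied ('#') -> FAIL
  offset (0,1) -> (4,5): empty -> OK
  offset (0,2) -> (4,6): out of bounds -> FAIL
  offset (0,3) -> (4,7): out of bounds -> FAIL
All cells valid: no

Answer: no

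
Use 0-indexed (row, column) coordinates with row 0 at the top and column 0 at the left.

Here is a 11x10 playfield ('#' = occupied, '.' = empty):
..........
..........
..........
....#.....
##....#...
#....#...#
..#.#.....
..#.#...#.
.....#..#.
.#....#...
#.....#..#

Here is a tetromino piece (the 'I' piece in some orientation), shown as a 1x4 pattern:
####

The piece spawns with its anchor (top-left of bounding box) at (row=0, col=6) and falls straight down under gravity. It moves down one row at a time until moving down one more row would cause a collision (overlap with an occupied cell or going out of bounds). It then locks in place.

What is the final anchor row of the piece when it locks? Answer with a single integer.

Answer: 3

Derivation:
Spawn at (row=0, col=6). Try each row:
  row 0: fits
  row 1: fits
  row 2: fits
  row 3: fits
  row 4: blocked -> lock at row 3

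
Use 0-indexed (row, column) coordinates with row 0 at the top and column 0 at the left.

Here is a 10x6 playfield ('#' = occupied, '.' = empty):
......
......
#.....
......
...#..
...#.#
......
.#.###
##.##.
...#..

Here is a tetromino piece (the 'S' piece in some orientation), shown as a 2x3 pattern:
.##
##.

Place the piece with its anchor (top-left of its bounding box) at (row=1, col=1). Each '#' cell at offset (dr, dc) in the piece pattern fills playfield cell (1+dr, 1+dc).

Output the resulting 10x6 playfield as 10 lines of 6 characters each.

Answer: ......
..##..
###...
......
...#..
...#.#
......
.#.###
##.##.
...#..

Derivation:
Fill (1+0,1+1) = (1,2)
Fill (1+0,1+2) = (1,3)
Fill (1+1,1+0) = (2,1)
Fill (1+1,1+1) = (2,2)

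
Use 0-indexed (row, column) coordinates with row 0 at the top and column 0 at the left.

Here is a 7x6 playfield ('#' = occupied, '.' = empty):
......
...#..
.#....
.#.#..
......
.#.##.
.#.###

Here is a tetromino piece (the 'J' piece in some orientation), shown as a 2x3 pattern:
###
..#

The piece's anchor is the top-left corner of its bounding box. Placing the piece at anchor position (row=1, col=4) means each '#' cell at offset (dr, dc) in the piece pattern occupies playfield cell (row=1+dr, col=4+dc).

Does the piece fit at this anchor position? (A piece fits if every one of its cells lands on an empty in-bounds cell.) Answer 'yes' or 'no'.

Check each piece cell at anchor (1, 4):
  offset (0,0) -> (1,4): empty -> OK
  offset (0,1) -> (1,5): empty -> OK
  offset (0,2) -> (1,6): out of bounds -> FAIL
  offset (1,2) -> (2,6): out of bounds -> FAIL
All cells valid: no

Answer: no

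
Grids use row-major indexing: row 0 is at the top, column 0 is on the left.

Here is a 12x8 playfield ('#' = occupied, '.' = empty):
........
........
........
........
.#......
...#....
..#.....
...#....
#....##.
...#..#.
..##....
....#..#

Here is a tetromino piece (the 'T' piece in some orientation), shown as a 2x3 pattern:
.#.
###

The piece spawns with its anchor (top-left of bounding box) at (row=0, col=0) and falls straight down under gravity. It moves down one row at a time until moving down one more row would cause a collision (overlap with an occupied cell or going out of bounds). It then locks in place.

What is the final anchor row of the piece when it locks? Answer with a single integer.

Spawn at (row=0, col=0). Try each row:
  row 0: fits
  row 1: fits
  row 2: fits
  row 3: blocked -> lock at row 2

Answer: 2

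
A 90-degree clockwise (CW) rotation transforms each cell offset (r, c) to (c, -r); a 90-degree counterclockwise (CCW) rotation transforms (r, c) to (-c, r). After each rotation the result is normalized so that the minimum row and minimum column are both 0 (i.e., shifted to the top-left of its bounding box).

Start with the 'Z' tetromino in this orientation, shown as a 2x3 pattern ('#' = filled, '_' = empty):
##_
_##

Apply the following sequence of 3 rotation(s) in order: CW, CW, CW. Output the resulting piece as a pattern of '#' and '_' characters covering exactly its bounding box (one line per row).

Answer: _#
##
#_

Derivation:
Start:
##_
_##
After rotation 1 (CW):
_#
##
#_
After rotation 2 (CW):
##_
_##
After rotation 3 (CW):
_#
##
#_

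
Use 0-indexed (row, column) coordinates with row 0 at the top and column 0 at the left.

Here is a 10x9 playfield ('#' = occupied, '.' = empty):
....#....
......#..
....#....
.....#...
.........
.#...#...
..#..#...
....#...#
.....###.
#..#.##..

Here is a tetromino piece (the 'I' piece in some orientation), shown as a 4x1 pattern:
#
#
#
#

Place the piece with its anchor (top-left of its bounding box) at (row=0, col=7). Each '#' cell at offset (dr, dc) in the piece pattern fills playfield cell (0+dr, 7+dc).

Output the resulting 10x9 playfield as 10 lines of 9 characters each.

Answer: ....#..#.
......##.
....#..#.
.....#.#.
.........
.#...#...
..#..#...
....#...#
.....###.
#..#.##..

Derivation:
Fill (0+0,7+0) = (0,7)
Fill (0+1,7+0) = (1,7)
Fill (0+2,7+0) = (2,7)
Fill (0+3,7+0) = (3,7)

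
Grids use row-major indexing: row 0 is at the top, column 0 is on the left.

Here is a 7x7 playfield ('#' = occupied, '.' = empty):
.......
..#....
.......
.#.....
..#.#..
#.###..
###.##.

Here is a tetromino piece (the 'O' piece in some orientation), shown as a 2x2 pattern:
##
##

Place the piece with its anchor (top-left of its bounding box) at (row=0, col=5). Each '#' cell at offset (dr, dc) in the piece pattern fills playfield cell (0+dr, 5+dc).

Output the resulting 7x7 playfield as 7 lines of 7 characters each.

Fill (0+0,5+0) = (0,5)
Fill (0+0,5+1) = (0,6)
Fill (0+1,5+0) = (1,5)
Fill (0+1,5+1) = (1,6)

Answer: .....##
..#..##
.......
.#.....
..#.#..
#.###..
###.##.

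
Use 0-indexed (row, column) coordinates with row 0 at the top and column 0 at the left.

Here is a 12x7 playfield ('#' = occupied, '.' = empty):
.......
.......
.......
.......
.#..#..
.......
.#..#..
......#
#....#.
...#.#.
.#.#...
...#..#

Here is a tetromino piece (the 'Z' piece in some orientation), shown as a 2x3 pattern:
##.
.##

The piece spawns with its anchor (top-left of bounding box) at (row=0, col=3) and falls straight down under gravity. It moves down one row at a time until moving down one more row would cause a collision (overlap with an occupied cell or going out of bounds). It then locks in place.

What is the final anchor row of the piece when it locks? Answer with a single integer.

Answer: 2

Derivation:
Spawn at (row=0, col=3). Try each row:
  row 0: fits
  row 1: fits
  row 2: fits
  row 3: blocked -> lock at row 2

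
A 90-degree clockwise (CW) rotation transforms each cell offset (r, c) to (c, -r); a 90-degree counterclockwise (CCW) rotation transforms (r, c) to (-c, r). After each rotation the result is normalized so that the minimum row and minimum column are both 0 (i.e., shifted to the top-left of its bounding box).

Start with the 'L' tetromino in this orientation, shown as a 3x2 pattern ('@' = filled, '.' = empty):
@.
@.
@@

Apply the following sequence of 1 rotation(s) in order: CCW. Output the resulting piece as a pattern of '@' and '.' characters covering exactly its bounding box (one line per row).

Answer: ..@
@@@

Derivation:
Start:
@.
@.
@@
After rotation 1 (CCW):
..@
@@@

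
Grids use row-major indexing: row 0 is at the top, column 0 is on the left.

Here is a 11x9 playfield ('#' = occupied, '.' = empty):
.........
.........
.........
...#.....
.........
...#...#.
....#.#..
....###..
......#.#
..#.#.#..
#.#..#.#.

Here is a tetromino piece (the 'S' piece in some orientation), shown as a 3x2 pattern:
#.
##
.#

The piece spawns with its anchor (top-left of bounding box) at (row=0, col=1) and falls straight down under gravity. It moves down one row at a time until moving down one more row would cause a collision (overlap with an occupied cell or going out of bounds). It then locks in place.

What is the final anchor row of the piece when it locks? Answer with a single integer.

Spawn at (row=0, col=1). Try each row:
  row 0: fits
  row 1: fits
  row 2: fits
  row 3: fits
  row 4: fits
  row 5: fits
  row 6: fits
  row 7: blocked -> lock at row 6

Answer: 6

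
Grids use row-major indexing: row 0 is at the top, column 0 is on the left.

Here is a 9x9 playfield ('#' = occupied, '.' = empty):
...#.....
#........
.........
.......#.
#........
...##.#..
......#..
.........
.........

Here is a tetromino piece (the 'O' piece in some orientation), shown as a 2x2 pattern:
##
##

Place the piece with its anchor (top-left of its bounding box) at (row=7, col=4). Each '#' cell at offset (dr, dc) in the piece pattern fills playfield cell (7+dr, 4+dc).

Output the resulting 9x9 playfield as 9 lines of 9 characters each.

Fill (7+0,4+0) = (7,4)
Fill (7+0,4+1) = (7,5)
Fill (7+1,4+0) = (8,4)
Fill (7+1,4+1) = (8,5)

Answer: ...#.....
#........
.........
.......#.
#........
...##.#..
......#..
....##...
....##...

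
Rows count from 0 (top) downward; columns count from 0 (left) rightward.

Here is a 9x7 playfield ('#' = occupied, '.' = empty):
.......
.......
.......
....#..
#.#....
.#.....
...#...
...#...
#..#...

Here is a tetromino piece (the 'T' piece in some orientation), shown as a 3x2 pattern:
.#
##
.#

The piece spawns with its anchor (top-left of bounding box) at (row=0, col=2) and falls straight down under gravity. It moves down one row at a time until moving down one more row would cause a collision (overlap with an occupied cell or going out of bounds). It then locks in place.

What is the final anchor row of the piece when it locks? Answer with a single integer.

Spawn at (row=0, col=2). Try each row:
  row 0: fits
  row 1: fits
  row 2: fits
  row 3: blocked -> lock at row 2

Answer: 2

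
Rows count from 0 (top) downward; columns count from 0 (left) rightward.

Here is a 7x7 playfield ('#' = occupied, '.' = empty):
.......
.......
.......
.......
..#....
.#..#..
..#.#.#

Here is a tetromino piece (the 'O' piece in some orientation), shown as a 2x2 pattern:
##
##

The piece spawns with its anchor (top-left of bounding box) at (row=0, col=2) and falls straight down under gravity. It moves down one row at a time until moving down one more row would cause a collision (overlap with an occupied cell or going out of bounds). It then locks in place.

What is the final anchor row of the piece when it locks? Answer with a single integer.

Spawn at (row=0, col=2). Try each row:
  row 0: fits
  row 1: fits
  row 2: fits
  row 3: blocked -> lock at row 2

Answer: 2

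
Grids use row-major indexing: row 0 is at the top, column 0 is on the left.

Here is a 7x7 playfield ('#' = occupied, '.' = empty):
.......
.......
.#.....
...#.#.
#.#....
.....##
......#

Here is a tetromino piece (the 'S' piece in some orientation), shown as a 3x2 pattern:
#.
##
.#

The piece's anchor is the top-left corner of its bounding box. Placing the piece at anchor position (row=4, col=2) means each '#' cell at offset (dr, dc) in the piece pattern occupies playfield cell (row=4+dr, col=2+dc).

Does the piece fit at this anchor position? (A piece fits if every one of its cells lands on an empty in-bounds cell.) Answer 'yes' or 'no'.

Answer: no

Derivation:
Check each piece cell at anchor (4, 2):
  offset (0,0) -> (4,2): occupied ('#') -> FAIL
  offset (1,0) -> (5,2): empty -> OK
  offset (1,1) -> (5,3): empty -> OK
  offset (2,1) -> (6,3): empty -> OK
All cells valid: no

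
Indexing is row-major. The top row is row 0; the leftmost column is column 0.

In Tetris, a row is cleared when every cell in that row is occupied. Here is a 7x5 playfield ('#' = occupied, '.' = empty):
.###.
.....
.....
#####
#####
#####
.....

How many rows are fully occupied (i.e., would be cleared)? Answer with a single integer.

Answer: 3

Derivation:
Check each row:
  row 0: 2 empty cells -> not full
  row 1: 5 empty cells -> not full
  row 2: 5 empty cells -> not full
  row 3: 0 empty cells -> FULL (clear)
  row 4: 0 empty cells -> FULL (clear)
  row 5: 0 empty cells -> FULL (clear)
  row 6: 5 empty cells -> not full
Total rows cleared: 3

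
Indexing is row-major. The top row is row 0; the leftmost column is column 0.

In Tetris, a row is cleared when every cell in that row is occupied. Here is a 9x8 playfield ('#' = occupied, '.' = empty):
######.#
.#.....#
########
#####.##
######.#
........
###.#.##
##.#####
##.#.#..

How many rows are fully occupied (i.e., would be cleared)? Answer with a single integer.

Answer: 1

Derivation:
Check each row:
  row 0: 1 empty cell -> not full
  row 1: 6 empty cells -> not full
  row 2: 0 empty cells -> FULL (clear)
  row 3: 1 empty cell -> not full
  row 4: 1 empty cell -> not full
  row 5: 8 empty cells -> not full
  row 6: 2 empty cells -> not full
  row 7: 1 empty cell -> not full
  row 8: 4 empty cells -> not full
Total rows cleared: 1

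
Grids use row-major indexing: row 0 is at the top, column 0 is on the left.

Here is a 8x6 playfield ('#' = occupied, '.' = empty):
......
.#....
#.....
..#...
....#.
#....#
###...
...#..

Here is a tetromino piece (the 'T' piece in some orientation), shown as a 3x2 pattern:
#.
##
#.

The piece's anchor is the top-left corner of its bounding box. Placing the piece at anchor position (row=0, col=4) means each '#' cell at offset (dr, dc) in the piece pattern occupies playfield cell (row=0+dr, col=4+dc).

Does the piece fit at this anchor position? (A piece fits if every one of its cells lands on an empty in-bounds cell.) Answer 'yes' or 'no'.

Check each piece cell at anchor (0, 4):
  offset (0,0) -> (0,4): empty -> OK
  offset (1,0) -> (1,4): empty -> OK
  offset (1,1) -> (1,5): empty -> OK
  offset (2,0) -> (2,4): empty -> OK
All cells valid: yes

Answer: yes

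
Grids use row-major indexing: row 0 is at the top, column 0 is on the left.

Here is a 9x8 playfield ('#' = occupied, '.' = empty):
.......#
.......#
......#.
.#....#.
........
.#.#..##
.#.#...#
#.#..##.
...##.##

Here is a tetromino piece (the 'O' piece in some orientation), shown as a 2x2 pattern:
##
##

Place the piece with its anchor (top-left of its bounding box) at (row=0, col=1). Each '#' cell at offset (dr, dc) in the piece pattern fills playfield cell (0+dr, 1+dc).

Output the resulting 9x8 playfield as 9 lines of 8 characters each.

Answer: .##....#
.##....#
......#.
.#....#.
........
.#.#..##
.#.#...#
#.#..##.
...##.##

Derivation:
Fill (0+0,1+0) = (0,1)
Fill (0+0,1+1) = (0,2)
Fill (0+1,1+0) = (1,1)
Fill (0+1,1+1) = (1,2)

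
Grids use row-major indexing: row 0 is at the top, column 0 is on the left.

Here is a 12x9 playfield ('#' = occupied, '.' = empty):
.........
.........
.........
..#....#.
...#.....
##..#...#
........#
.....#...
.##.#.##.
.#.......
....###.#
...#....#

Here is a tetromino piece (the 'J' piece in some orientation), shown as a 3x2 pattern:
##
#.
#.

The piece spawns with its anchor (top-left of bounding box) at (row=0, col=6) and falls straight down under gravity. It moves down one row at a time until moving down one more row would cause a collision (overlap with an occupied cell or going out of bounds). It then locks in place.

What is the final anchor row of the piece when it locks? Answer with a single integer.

Spawn at (row=0, col=6). Try each row:
  row 0: fits
  row 1: fits
  row 2: fits
  row 3: blocked -> lock at row 2

Answer: 2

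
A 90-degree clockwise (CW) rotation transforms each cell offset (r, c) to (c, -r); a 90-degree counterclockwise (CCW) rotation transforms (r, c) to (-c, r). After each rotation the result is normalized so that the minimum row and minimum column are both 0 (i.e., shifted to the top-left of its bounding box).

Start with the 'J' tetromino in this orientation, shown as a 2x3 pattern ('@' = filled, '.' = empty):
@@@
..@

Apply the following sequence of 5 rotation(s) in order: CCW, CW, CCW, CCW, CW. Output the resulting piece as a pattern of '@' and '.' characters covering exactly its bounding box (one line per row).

Start:
@@@
..@
After rotation 1 (CCW):
@@
@.
@.
After rotation 2 (CW):
@@@
..@
After rotation 3 (CCW):
@@
@.
@.
After rotation 4 (CCW):
@..
@@@
After rotation 5 (CW):
@@
@.
@.

Answer: @@
@.
@.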